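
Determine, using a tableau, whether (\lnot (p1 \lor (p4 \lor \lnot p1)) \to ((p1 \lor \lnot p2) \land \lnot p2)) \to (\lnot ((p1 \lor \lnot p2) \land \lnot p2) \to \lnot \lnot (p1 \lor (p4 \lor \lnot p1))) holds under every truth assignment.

Valid

Assume the negation and expand:
Initial set: {\lnot ((\lnot (p1 \lor (p4 \lor \lnot p1)) \to ((p1 \lor \lnot p2) \land \lnot p2)) \to (\lnot ((p1 \lor \lnot p2) \land \lnot p2) \to \lnot \lnot (p1 \lor (p4 \lor \lnot p1))))}.
\lnot ((\lnot (p1 \lor (p4 \lor \lnot p1)) \to ((p1 \lor \lnot p2) \land \lnot p2)) \to (\lnot ((p1 \lor \lnot p2) \land \lnot p2) \to \lnot \lnot (p1 \lor (p4 \lor \lnot p1)))): α-rule — add (\lnot (p1 \lor (p4 \lor \lnot p1)) \to ((p1 \lor \lnot p2) \land \lnot p2)), \lnot (\lnot ((p1 \lor \lnot p2) \land \lnot p2) \to \lnot \lnot (p1 \lor (p4 \lor \lnot p1))).
\lnot (\lnot ((p1 \lor \lnot p2) \land \lnot p2) \to \lnot \lnot (p1 \lor (p4 \lor \lnot p1))): α-rule — add \lnot ((p1 \lor \lnot p2) \land \lnot p2), \lnot \lnot \lnot (p1 \lor (p4 \lor \lnot p1)).
\lnot \lnot \lnot (p1 \lor (p4 \lor \lnot p1)): drop double negation, giving \lnot (p1 \lor (p4 \lor \lnot p1)).
\lnot (p1 \lor (p4 \lor \lnot p1)): α-rule — add \lnot p1, \lnot (p4 \lor \lnot p1).
\lnot (p4 \lor \lnot p1): α-rule — add \lnot p4, \lnot \lnot p1.
× closes — contains both p1 and \lnot p1.
All 1 branch closes.
Every branch closed, so the negation is unsatisfiable and the formula is valid.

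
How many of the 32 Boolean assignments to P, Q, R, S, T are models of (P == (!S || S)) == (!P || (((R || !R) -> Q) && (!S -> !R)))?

6

Initial set: {T ((P == (!S || S)) == (!P || (((R || !R) -> Q) && (!S -> !R))))}.
T ((P == (!S || S)) == (!P || (((R || !R) -> Q) && (!S -> !R)))): β-rule — branch into T (P == (!S || S)), T (!P || (((R || !R) -> Q) && (!S -> !R)))  //  F (P == (!S || S)), F (!P || (((R || !R) -> Q) && (!S -> !R))).
  branch 1 (add T (P == (!S || S)), T (!P || (((R || !R) -> Q) && (!S -> !R)))):
    T (P == (!S || S)): β-rule — branch into T P, T (!S || S)  //  F P, F (!S || S).
      branch 1.1 (add T P, T (!S || S)):
        T (!P || (((R || !R) -> Q) && (!S -> !R))): β-rule — branch into T !P  //  T (((R || !R) -> Q) && (!S -> !R)).
          branch 1.1.1 (add T !P):
            × closes — contains both P and !P.
          branch 1.1.2 (add T (((R || !R) -> Q) && (!S -> !R))):
            T (((R || !R) -> Q) && (!S -> !R)): α-rule — add T ((R || !R) -> Q), T (!S -> !R).
            T (!S || S): β-rule — branch into T !S  //  T S.
              branch 1.1.2.1 (add T !S):
                T ((R || !R) -> Q): β-rule — branch into F (R || !R)  //  T Q.
                  branch 1.1.2.1.1 (add F (R || !R)):
                    F (R || !R): α-rule — add F R, F !R.
                    × closes — contains both R and !R.
                  branch 1.1.2.1.2 (add T Q):
                    T (!S -> !R): β-rule — branch into F !S  //  T !R.
                      branch 1.1.2.1.2.1 (add F !S):
                        × closes — contains both S and !S.
                      branch 1.1.2.1.2.2 (add T !R):
                        ○ open, literals {P=T, Q=T, R=F, S=F}.
              branch 1.1.2.2 (add T S):
                T ((R || !R) -> Q): β-rule — branch into F (R || !R)  //  T Q.
                  branch 1.1.2.2.1 (add F (R || !R)):
                    F (R || !R): α-rule — add F R, F !R.
                    × closes — contains both R and !R.
                  branch 1.1.2.2.2 (add T Q):
                    T (!S -> !R): β-rule — branch into F !S  //  T !R.
                      branch 1.1.2.2.2.1 (add F !S):
                        ○ open, literals {P=T, Q=T, S=T}.
                      branch 1.1.2.2.2.2 (add T !R):
                        ○ open, literals {P=T, Q=T, R=F, S=T}.
      branch 1.2 (add F P, F (!S || S)):
        F (!S || S): α-rule — add F !S, F S.
        × closes — contains both S and !S.
  branch 2 (add F (P == (!S || S)), F (!P || (((R || !R) -> Q) && (!S -> !R)))):
    F (!P || (((R || !R) -> Q) && (!S -> !R))): α-rule — add F !P, F (((R || !R) -> Q) && (!S -> !R)).
    F (P == (!S || S)): β-rule — branch into T P, F (!S || S)  //  F P, T (!S || S).
      branch 2.1 (add T P, F (!S || S)):
        F (!S || S): α-rule — add F !S, F S.
        × closes — contains both S and !S.
      branch 2.2 (add F P, T (!S || S)):
        × closes — contains both P and !P.
7 branches closed, 3 open.
Each open branch fixes some atoms; the unmentioned ones are free. Counting distinct full assignments: branch {P=T, Q=T, R=F, S=F} (T) contributes 2 new; branch {P=T, Q=T, S=T} (R, T) contributes 4 new; branch {P=T, Q=T, R=F, S=T} (T) contributes 0 new. Total: 6.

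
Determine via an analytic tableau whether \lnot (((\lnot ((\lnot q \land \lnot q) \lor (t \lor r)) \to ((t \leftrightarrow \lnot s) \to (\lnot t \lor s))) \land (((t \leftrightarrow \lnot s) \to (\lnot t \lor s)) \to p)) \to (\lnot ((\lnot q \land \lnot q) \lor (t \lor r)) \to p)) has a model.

Initial set: {T \lnot (((\lnot ((\lnot q \land \lnot q) \lor (t \lor r)) \to ((t \leftrightarrow \lnot s) \to (\lnot t \lor s))) \land (((t \leftrightarrow \lnot s) \to (\lnot t \lor s)) \to p)) \to (\lnot ((\lnot q \land \lnot q) \lor (t \lor r)) \to p))}.
T \lnot (((\lnot ((\lnot q \land \lnot q) \lor (t \lor r)) \to ((t \leftrightarrow \lnot s) \to (\lnot t \lor s))) \land (((t \leftrightarrow \lnot s) \to (\lnot t \lor s)) \to p)) \to (\lnot ((\lnot q \land \lnot q) \lor (t \lor r)) \to p)): α-rule — add T ((\lnot ((\lnot q \land \lnot q) \lor (t \lor r)) \to ((t \leftrightarrow \lnot s) \to (\lnot t \lor s))) \land (((t \leftrightarrow \lnot s) \to (\lnot t \lor s)) \to p)), F (\lnot ((\lnot q \land \lnot q) \lor (t \lor r)) \to p).
T ((\lnot ((\lnot q \land \lnot q) \lor (t \lor r)) \to ((t \leftrightarrow \lnot s) \to (\lnot t \lor s))) \land (((t \leftrightarrow \lnot s) \to (\lnot t \lor s)) \to p)): α-rule — add T (\lnot ((\lnot q \land \lnot q) \lor (t \lor r)) \to ((t \leftrightarrow \lnot s) \to (\lnot t \lor s))), T (((t \leftrightarrow \lnot s) \to (\lnot t \lor s)) \to p).
F (\lnot ((\lnot q \land \lnot q) \lor (t \lor r)) \to p): α-rule — add T \lnot ((\lnot q \land \lnot q) \lor (t \lor r)), F p.
T \lnot ((\lnot q \land \lnot q) \lor (t \lor r)): α-rule — add F (\lnot q \land \lnot q), F (t \lor r).
F (t \lor r): α-rule — add F t, F r.
T (\lnot ((\lnot q \land \lnot q) \lor (t \lor r)) \to ((t \leftrightarrow \lnot s) \to (\lnot t \lor s))): β-rule — branch into F \lnot ((\lnot q \land \lnot q) \lor (t \lor r))  //  T ((t \leftrightarrow \lnot s) \to (\lnot t \lor s)).
  branch 1 (add F \lnot ((\lnot q \land \lnot q) \lor (t \lor r))):
    T (((t \leftrightarrow \lnot s) \to (\lnot t \lor s)) \to p): β-rule — branch into F ((t \leftrightarrow \lnot s) \to (\lnot t \lor s))  //  T p.
      branch 1.1 (add F ((t \leftrightarrow \lnot s) \to (\lnot t \lor s))):
        F ((t \leftrightarrow \lnot s) \to (\lnot t \lor s)): α-rule — add T (t \leftrightarrow \lnot s), F (\lnot t \lor s).
        F (\lnot t \lor s): α-rule — add F \lnot t, F s.
        × closes — contains both t and \lnot t.
      branch 1.2 (add T p):
        × closes — contains both p and \lnot p.
  branch 2 (add T ((t \leftrightarrow \lnot s) \to (\lnot t \lor s))):
    T (((t \leftrightarrow \lnot s) \to (\lnot t \lor s)) \to p): β-rule — branch into F ((t \leftrightarrow \lnot s) \to (\lnot t \lor s))  //  T p.
      branch 2.1 (add F ((t \leftrightarrow \lnot s) \to (\lnot t \lor s))):
        F ((t \leftrightarrow \lnot s) \to (\lnot t \lor s)): α-rule — add T (t \leftrightarrow \lnot s), F (\lnot t \lor s).
        F (\lnot t \lor s): α-rule — add F \lnot t, F s.
        × closes — contains both t and \lnot t.
      branch 2.2 (add T p):
        × closes — contains both p and \lnot p.
All 4 branches close.
Every branch closed; the formula is unsatisfiable.

Unsatisfiable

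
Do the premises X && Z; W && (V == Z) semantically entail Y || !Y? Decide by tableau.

Yes

Initial set: {(X && Z); (W && (V == Z)); !(Y || !Y)}.
(X && Z): α-rule — add X, Z.
(W && (V == Z)): α-rule — add W, (V == Z).
!(Y || !Y): α-rule — add !Y, !!Y.
× closes — contains both Y and !Y.
All 1 branch closes.
Every branch closed, so the premises entail the conclusion.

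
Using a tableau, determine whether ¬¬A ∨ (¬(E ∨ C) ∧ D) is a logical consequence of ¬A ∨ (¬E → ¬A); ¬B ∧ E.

No

Initial set: {(¬A ∨ (¬E → ¬A)); (¬B ∧ E); ¬(¬¬A ∨ (¬(E ∨ C) ∧ D))}.
(¬B ∧ E): α-rule — add ¬B, E.
¬(¬¬A ∨ (¬(E ∨ C) ∧ D)): α-rule — add ¬¬¬A, ¬(¬(E ∨ C) ∧ D).
¬¬¬A: drop double negation, giving ¬A.
(¬A ∨ (¬E → ¬A)): β-rule — branch into ¬A  //  (¬E → ¬A).
  branch 1 (add ¬A):
    ¬(¬(E ∨ C) ∧ D): β-rule — branch into ¬¬(E ∨ C)  //  ¬D.
      branch 1.1 (add ¬¬(E ∨ C)):
        ¬¬(E ∨ C): β-rule — branch into E  //  C.
          branch 1.1.1 (add E):
            ○ open, literals {A=false, B=false, E=true}.
          branch 1.1.2 (add C):
            ○ open, literals {A=false, B=false, C=true, E=true}.
      branch 1.2 (add ¬D):
        ○ open, literals {A=false, B=false, D=false, E=true}.
  branch 2 (add (¬E → ¬A)):
    ¬(¬(E ∨ C) ∧ D): β-rule — branch into ¬¬(E ∨ C)  //  ¬D.
      branch 2.1 (add ¬¬(E ∨ C)):
        (¬E → ¬A): β-rule — branch into ¬¬E  //  ¬A.
          branch 2.1.1 (add ¬¬E):
            ¬¬(E ∨ C): β-rule — branch into E  //  C.
              branch 2.1.1.1 (add E):
                ○ open, literals {A=false, B=false, E=true}.
              branch 2.1.1.2 (add C):
                ○ open, literals {A=false, B=false, C=true, E=true}.
          branch 2.1.2 (add ¬A):
            ¬¬(E ∨ C): β-rule — branch into E  //  C.
              branch 2.1.2.1 (add E):
                ○ open, literals {A=false, B=false, E=true}.
              branch 2.1.2.2 (add C):
                ○ open, literals {A=false, B=false, C=true, E=true}.
      branch 2.2 (add ¬D):
        (¬E → ¬A): β-rule — branch into ¬¬E  //  ¬A.
          branch 2.2.1 (add ¬¬E):
            ○ open, literals {A=false, B=false, D=false, E=true}.
          branch 2.2.2 (add ¬A):
            ○ open, literals {A=false, B=false, D=false, E=true}.
0 branches closed, 9 open.
An open branch gives a countermodel: A=false, B=false, E=true (unmentioned atoms arbitrary); the premises hold there but the conclusion fails.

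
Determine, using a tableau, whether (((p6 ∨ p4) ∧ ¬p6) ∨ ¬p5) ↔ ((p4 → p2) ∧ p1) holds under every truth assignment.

Assume the negation and expand:
Initial set: {¬((((p6 ∨ p4) ∧ ¬p6) ∨ ¬p5) ↔ ((p4 → p2) ∧ p1))}.
¬((((p6 ∨ p4) ∧ ¬p6) ∨ ¬p5) ↔ ((p4 → p2) ∧ p1)): β-rule — branch into (((p6 ∨ p4) ∧ ¬p6) ∨ ¬p5), ¬((p4 → p2) ∧ p1)  //  ¬(((p6 ∨ p4) ∧ ¬p6) ∨ ¬p5), ((p4 → p2) ∧ p1).
  branch 1 (add (((p6 ∨ p4) ∧ ¬p6) ∨ ¬p5), ¬((p4 → p2) ∧ p1)):
    (((p6 ∨ p4) ∧ ¬p6) ∨ ¬p5): β-rule — branch into ((p6 ∨ p4) ∧ ¬p6)  //  ¬p5.
      branch 1.1 (add ((p6 ∨ p4) ∧ ¬p6)):
        ((p6 ∨ p4) ∧ ¬p6): α-rule — add (p6 ∨ p4), ¬p6.
        ¬((p4 → p2) ∧ p1): β-rule — branch into ¬(p4 → p2)  //  ¬p1.
          branch 1.1.1 (add ¬(p4 → p2)):
            ¬(p4 → p2): α-rule — add p4, ¬p2.
            (p6 ∨ p4): β-rule — branch into p6  //  p4.
              branch 1.1.1.1 (add p6):
                × closes — contains both p6 and ¬p6.
              branch 1.1.1.2 (add p4):
                ○ open, literals {p2=false, p4=true, p6=false}.
          branch 1.1.2 (add ¬p1):
            (p6 ∨ p4): β-rule — branch into p6  //  p4.
              branch 1.1.2.1 (add p6):
                × closes — contains both p6 and ¬p6.
              branch 1.1.2.2 (add p4):
                ○ open, literals {p1=false, p4=true, p6=false}.
      branch 1.2 (add ¬p5):
        ¬((p4 → p2) ∧ p1): β-rule — branch into ¬(p4 → p2)  //  ¬p1.
          branch 1.2.1 (add ¬(p4 → p2)):
            ¬(p4 → p2): α-rule — add p4, ¬p2.
            ○ open, literals {p2=false, p4=true, p5=false}.
          branch 1.2.2 (add ¬p1):
            ○ open, literals {p1=false, p5=false}.
  branch 2 (add ¬(((p6 ∨ p4) ∧ ¬p6) ∨ ¬p5), ((p4 → p2) ∧ p1)):
    ¬(((p6 ∨ p4) ∧ ¬p6) ∨ ¬p5): α-rule — add ¬((p6 ∨ p4) ∧ ¬p6), ¬¬p5.
    ((p4 → p2) ∧ p1): α-rule — add (p4 → p2), p1.
    ¬((p6 ∨ p4) ∧ ¬p6): β-rule — branch into ¬(p6 ∨ p4)  //  ¬¬p6.
      branch 2.1 (add ¬(p6 ∨ p4)):
        ¬(p6 ∨ p4): α-rule — add ¬p6, ¬p4.
        (p4 → p2): β-rule — branch into ¬p4  //  p2.
          branch 2.1.1 (add ¬p4):
            ○ open, literals {p1=true, p4=false, p5=true, p6=false}.
          branch 2.1.2 (add p2):
            ○ open, literals {p1=true, p2=true, p4=false, p5=true, p6=false}.
      branch 2.2 (add ¬¬p6):
        (p4 → p2): β-rule — branch into ¬p4  //  p2.
          branch 2.2.1 (add ¬p4):
            ○ open, literals {p1=true, p4=false, p5=true, p6=true}.
          branch 2.2.2 (add p2):
            ○ open, literals {p1=true, p2=true, p5=true, p6=true}.
2 branches closed, 8 open.
An open branch gives a countermodel: p2=false, p4=true, p6=false (unmentioned atoms arbitrary); under it the original formula is false.

Not valid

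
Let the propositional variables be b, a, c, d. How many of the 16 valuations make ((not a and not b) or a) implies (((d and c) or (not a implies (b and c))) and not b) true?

Initial set: {(((not a and not b) or a) implies (((d and c) or (not a implies (b and c))) and not b))}.
(((not a and not b) or a) implies (((d and c) or (not a implies (b and c))) and not b)): β-rule — branch into not ((not a and not b) or a)  //  (((d and c) or (not a implies (b and c))) and not b).
  branch 1 (add not ((not a and not b) or a)):
    not ((not a and not b) or a): α-rule — add not (not a and not b), not a.
    not (not a and not b): β-rule — branch into not not a  //  not not b.
      branch 1.1 (add not not a):
        × closes — contains both a and not a.
      branch 1.2 (add not not b):
        ○ open, literals {a=0, b=1}.
  branch 2 (add (((d and c) or (not a implies (b and c))) and not b)):
    (((d and c) or (not a implies (b and c))) and not b): α-rule — add ((d and c) or (not a implies (b and c))), not b.
    ((d and c) or (not a implies (b and c))): β-rule — branch into (d and c)  //  (not a implies (b and c)).
      branch 2.1 (add (d and c)):
        (d and c): α-rule — add d, c.
        ○ open, literals {b=0, c=1, d=1}.
      branch 2.2 (add (not a implies (b and c))):
        (not a implies (b and c)): β-rule — branch into not not a  //  (b and c).
          branch 2.2.1 (add not not a):
            ○ open, literals {a=1, b=0}.
          branch 2.2.2 (add (b and c)):
            (b and c): α-rule — add b, c.
            × closes — contains both b and not b.
2 branches closed, 3 open.
Each open branch fixes some atoms; the unmentioned ones are free. Counting distinct full assignments: branch {a=0, b=1} (c, d) contributes 4 new; branch {b=0, c=1, d=1} (a) contributes 2 new; branch {a=1, b=0} (c, d) contributes 3 new. Total: 9.

9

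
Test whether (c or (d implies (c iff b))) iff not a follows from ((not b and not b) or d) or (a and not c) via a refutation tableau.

No

Initial set: {(((not b and not b) or d) or (a and not c)); not ((c or (d implies (c iff b))) iff not a)}.
(((not b and not b) or d) or (a and not c)): β-rule — branch into ((not b and not b) or d)  //  (a and not c).
  branch 1 (add ((not b and not b) or d)):
    not ((c or (d implies (c iff b))) iff not a): β-rule — branch into (c or (d implies (c iff b))), not not a  //  not (c or (d implies (c iff b))), not a.
      branch 1.1 (add (c or (d implies (c iff b))), not not a):
        ((not b and not b) or d): β-rule — branch into (not b and not b)  //  d.
          branch 1.1.1 (add (not b and not b)):
            (not b and not b): α-rule — add not b, not b.
            (c or (d implies (c iff b))): β-rule — branch into c  //  (d implies (c iff b)).
              branch 1.1.1.1 (add c):
                ○ open, literals {a=true, b=false, c=true}.
              branch 1.1.1.2 (add (d implies (c iff b))):
                (d implies (c iff b)): β-rule — branch into not d  //  (c iff b).
                  branch 1.1.1.2.1 (add not d):
                    ○ open, literals {a=true, b=false, d=false}.
                  branch 1.1.1.2.2 (add (c iff b)):
                    (c iff b): β-rule — branch into c, b  //  not c, not b.
                      branch 1.1.1.2.2.1 (add c, b):
                        × closes — contains both b and not b.
                      branch 1.1.1.2.2.2 (add not c, not b):
                        ○ open, literals {a=true, b=false, c=false}.
          branch 1.1.2 (add d):
            (c or (d implies (c iff b))): β-rule — branch into c  //  (d implies (c iff b)).
              branch 1.1.2.1 (add c):
                ○ open, literals {a=true, c=true, d=true}.
              branch 1.1.2.2 (add (d implies (c iff b))):
                (d implies (c iff b)): β-rule — branch into not d  //  (c iff b).
                  branch 1.1.2.2.1 (add not d):
                    × closes — contains both d and not d.
                  branch 1.1.2.2.2 (add (c iff b)):
                    (c iff b): β-rule — branch into c, b  //  not c, not b.
                      branch 1.1.2.2.2.1 (add c, b):
                        ○ open, literals {a=true, b=true, c=true, d=true}.
                      branch 1.1.2.2.2.2 (add not c, not b):
                        ○ open, literals {a=true, b=false, c=false, d=true}.
      branch 1.2 (add not (c or (d implies (c iff b))), not a):
        not (c or (d implies (c iff b))): α-rule — add not c, not (d implies (c iff b)).
        not (d implies (c iff b)): α-rule — add d, not (c iff b).
        ((not b and not b) or d): β-rule — branch into (not b and not b)  //  d.
          branch 1.2.1 (add (not b and not b)):
            (not b and not b): α-rule — add not b, not b.
            not (c iff b): β-rule — branch into c, not b  //  not c, b.
              branch 1.2.1.1 (add c, not b):
                × closes — contains both c and not c.
              branch 1.2.1.2 (add not c, b):
                × closes — contains both b and not b.
          branch 1.2.2 (add d):
            not (c iff b): β-rule — branch into c, not b  //  not c, b.
              branch 1.2.2.1 (add c, not b):
                × closes — contains both c and not c.
              branch 1.2.2.2 (add not c, b):
                ○ open, literals {a=false, b=true, c=false, d=true}.
  branch 2 (add (a and not c)):
    (a and not c): α-rule — add a, not c.
    not ((c or (d implies (c iff b))) iff not a): β-rule — branch into (c or (d implies (c iff b))), not not a  //  not (c or (d implies (c iff b))), not a.
      branch 2.1 (add (c or (d implies (c iff b))), not not a):
        (c or (d implies (c iff b))): β-rule — branch into c  //  (d implies (c iff b)).
          branch 2.1.1 (add c):
            × closes — contains both c and not c.
          branch 2.1.2 (add (d implies (c iff b))):
            (d implies (c iff b)): β-rule — branch into not d  //  (c iff b).
              branch 2.1.2.1 (add not d):
                ○ open, literals {a=true, c=false, d=false}.
              branch 2.1.2.2 (add (c iff b)):
                (c iff b): β-rule — branch into c, b  //  not c, not b.
                  branch 2.1.2.2.1 (add c, b):
                    × closes — contains both c and not c.
                  branch 2.1.2.2.2 (add not c, not b):
                    ○ open, literals {a=true, b=false, c=false}.
      branch 2.2 (add not (c or (d implies (c iff b))), not a):
        × closes — contains both a and not a.
8 branches closed, 9 open.
An open branch gives a countermodel: a=true, b=false, c=true (unmentioned atoms arbitrary); the premises hold there but the conclusion fails.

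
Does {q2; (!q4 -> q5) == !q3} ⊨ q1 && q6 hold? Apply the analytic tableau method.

No

Initial set: {q2; ((!q4 -> q5) == !q3); !(q1 && q6)}.
((!q4 -> q5) == !q3): β-rule — branch into (!q4 -> q5), !q3  //  !(!q4 -> q5), !!q3.
  branch 1 (add (!q4 -> q5), !q3):
    !(q1 && q6): β-rule — branch into !q1  //  !q6.
      branch 1.1 (add !q1):
        (!q4 -> q5): β-rule — branch into !!q4  //  q5.
          branch 1.1.1 (add !!q4):
            ○ open, literals {q1=false, q2=true, q3=false, q4=true}.
          branch 1.1.2 (add q5):
            ○ open, literals {q1=false, q2=true, q3=false, q5=true}.
      branch 1.2 (add !q6):
        (!q4 -> q5): β-rule — branch into !!q4  //  q5.
          branch 1.2.1 (add !!q4):
            ○ open, literals {q2=true, q3=false, q4=true, q6=false}.
          branch 1.2.2 (add q5):
            ○ open, literals {q2=true, q3=false, q5=true, q6=false}.
  branch 2 (add !(!q4 -> q5), !!q3):
    !(!q4 -> q5): α-rule — add !q4, !q5.
    !(q1 && q6): β-rule — branch into !q1  //  !q6.
      branch 2.1 (add !q1):
        ○ open, literals {q1=false, q2=true, q3=true, q4=false, q5=false}.
      branch 2.2 (add !q6):
        ○ open, literals {q2=true, q3=true, q4=false, q5=false, q6=false}.
0 branches closed, 6 open.
An open branch gives a countermodel: q1=false, q2=true, q3=false, q4=true (unmentioned atoms arbitrary); the premises hold there but the conclusion fails.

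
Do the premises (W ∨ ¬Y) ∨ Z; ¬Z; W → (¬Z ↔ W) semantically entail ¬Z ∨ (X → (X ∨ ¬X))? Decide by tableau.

Yes

Initial set: {T ((W ∨ ¬Y) ∨ Z); T ¬Z; T (W → (¬Z ↔ W)); F (¬Z ∨ (X → (X ∨ ¬X)))}.
F (¬Z ∨ (X → (X ∨ ¬X))): α-rule — add F ¬Z, F (X → (X ∨ ¬X)).
× closes — contains both Z and ¬Z.
All 1 branch closes.
Every branch closed, so the premises entail the conclusion.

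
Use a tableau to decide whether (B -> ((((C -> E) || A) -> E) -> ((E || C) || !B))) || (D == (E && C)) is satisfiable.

Initial set: {((B -> ((((C -> E) || A) -> E) -> ((E || C) || !B))) || (D == (E && C)))}.
((B -> ((((C -> E) || A) -> E) -> ((E || C) || !B))) || (D == (E && C))): β-rule — branch into (B -> ((((C -> E) || A) -> E) -> ((E || C) || !B)))  //  (D == (E && C)).
  branch 1 (add (B -> ((((C -> E) || A) -> E) -> ((E || C) || !B)))):
    (B -> ((((C -> E) || A) -> E) -> ((E || C) || !B))): β-rule — branch into !B  //  ((((C -> E) || A) -> E) -> ((E || C) || !B)).
      branch 1.1 (add !B):
        ○ open, literals {B=F}.
      branch 1.2 (add ((((C -> E) || A) -> E) -> ((E || C) || !B))):
        ((((C -> E) || A) -> E) -> ((E || C) || !B)): β-rule — branch into !(((C -> E) || A) -> E)  //  ((E || C) || !B).
          branch 1.2.1 (add !(((C -> E) || A) -> E)):
            !(((C -> E) || A) -> E): α-rule — add ((C -> E) || A), !E.
            ((C -> E) || A): β-rule — branch into (C -> E)  //  A.
              branch 1.2.1.1 (add (C -> E)):
                (C -> E): β-rule — branch into !C  //  E.
                  branch 1.2.1.1.1 (add !C):
                    ○ open, literals {C=F, E=F}.
                  branch 1.2.1.1.2 (add E):
                    × closes — contains both E and !E.
              branch 1.2.1.2 (add A):
                ○ open, literals {A=T, E=F}.
          branch 1.2.2 (add ((E || C) || !B)):
            ((E || C) || !B): β-rule — branch into (E || C)  //  !B.
              branch 1.2.2.1 (add (E || C)):
                (E || C): β-rule — branch into E  //  C.
                  branch 1.2.2.1.1 (add E):
                    ○ open, literals {E=T}.
                  branch 1.2.2.1.2 (add C):
                    ○ open, literals {C=T}.
              branch 1.2.2.2 (add !B):
                ○ open, literals {B=F}.
  branch 2 (add (D == (E && C))):
    (D == (E && C)): β-rule — branch into D, (E && C)  //  !D, !(E && C).
      branch 2.1 (add D, (E && C)):
        (E && C): α-rule — add E, C.
        ○ open, literals {C=T, D=T, E=T}.
      branch 2.2 (add !D, !(E && C)):
        !(E && C): β-rule — branch into !E  //  !C.
          branch 2.2.1 (add !E):
            ○ open, literals {D=F, E=F}.
          branch 2.2.2 (add !C):
            ○ open, literals {C=F, D=F}.
1 branch closed, 9 open.
An open branch gives a satisfying assignment: B=F.

Satisfiable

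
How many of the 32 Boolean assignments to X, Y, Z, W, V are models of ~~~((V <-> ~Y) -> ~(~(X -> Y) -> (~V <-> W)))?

14

Initial set: {~~~((V <-> ~Y) -> ~(~(X -> Y) -> (~V <-> W)))}.
~~~((V <-> ~Y) -> ~(~(X -> Y) -> (~V <-> W))): drop double negation, giving ~((V <-> ~Y) -> ~(~(X -> Y) -> (~V <-> W))).
~((V <-> ~Y) -> ~(~(X -> Y) -> (~V <-> W))): α-rule — add (V <-> ~Y), ~~(~(X -> Y) -> (~V <-> W)).
(V <-> ~Y): β-rule — branch into V, ~Y  //  ~V, ~~Y.
  branch 1 (add V, ~Y):
    ~~(~(X -> Y) -> (~V <-> W)): β-rule — branch into ~~(X -> Y)  //  (~V <-> W).
      branch 1.1 (add ~~(X -> Y)):
        ~~(X -> Y): β-rule — branch into ~X  //  Y.
          branch 1.1.1 (add ~X):
            ○ open, literals {V=1, X=0, Y=0}.
          branch 1.1.2 (add Y):
            × closes — contains both Y and ~Y.
      branch 1.2 (add (~V <-> W)):
        (~V <-> W): β-rule — branch into ~V, W  //  ~~V, ~W.
          branch 1.2.1 (add ~V, W):
            × closes — contains both V and ~V.
          branch 1.2.2 (add ~~V, ~W):
            ○ open, literals {V=1, W=0, Y=0}.
  branch 2 (add ~V, ~~Y):
    ~~(~(X -> Y) -> (~V <-> W)): β-rule — branch into ~~(X -> Y)  //  (~V <-> W).
      branch 2.1 (add ~~(X -> Y)):
        ~~(X -> Y): β-rule — branch into ~X  //  Y.
          branch 2.1.1 (add ~X):
            ○ open, literals {V=0, X=0, Y=1}.
          branch 2.1.2 (add Y):
            ○ open, literals {V=0, Y=1}.
      branch 2.2 (add (~V <-> W)):
        (~V <-> W): β-rule — branch into ~V, W  //  ~~V, ~W.
          branch 2.2.1 (add ~V, W):
            ○ open, literals {V=0, W=1, Y=1}.
          branch 2.2.2 (add ~~V, ~W):
            × closes — contains both V and ~V.
3 branches closed, 5 open.
Each open branch fixes some atoms; the unmentioned ones are free. Counting distinct full assignments: branch {V=1, X=0, Y=0} (Z, W) contributes 4 new; branch {V=1, W=0, Y=0} (X, Z) contributes 2 new; branch {V=0, X=0, Y=1} (Z, W) contributes 4 new; branch {V=0, Y=1} (X, Z, W) contributes 4 new; branch {V=0, W=1, Y=1} (X, Z) contributes 0 new. Total: 14.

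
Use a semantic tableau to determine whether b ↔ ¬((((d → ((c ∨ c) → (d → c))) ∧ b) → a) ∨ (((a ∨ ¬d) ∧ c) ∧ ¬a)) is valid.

Not valid

Assume the negation and expand:
Initial set: {¬(b ↔ ¬((((d → ((c ∨ c) → (d → c))) ∧ b) → a) ∨ (((a ∨ ¬d) ∧ c) ∧ ¬a)))}.
¬(b ↔ ¬((((d → ((c ∨ c) → (d → c))) ∧ b) → a) ∨ (((a ∨ ¬d) ∧ c) ∧ ¬a))): β-rule — branch into b, ¬¬((((d → ((c ∨ c) → (d → c))) ∧ b) → a) ∨ (((a ∨ ¬d) ∧ c) ∧ ¬a))  //  ¬b, ¬((((d → ((c ∨ c) → (d → c))) ∧ b) → a) ∨ (((a ∨ ¬d) ∧ c) ∧ ¬a)).
  branch 1 (add b, ¬¬((((d → ((c ∨ c) → (d → c))) ∧ b) → a) ∨ (((a ∨ ¬d) ∧ c) ∧ ¬a))):
    ¬¬((((d → ((c ∨ c) → (d → c))) ∧ b) → a) ∨ (((a ∨ ¬d) ∧ c) ∧ ¬a)): β-rule — branch into (((d → ((c ∨ c) → (d → c))) ∧ b) → a)  //  (((a ∨ ¬d) ∧ c) ∧ ¬a).
      branch 1.1 (add (((d → ((c ∨ c) → (d → c))) ∧ b) → a)):
        (((d → ((c ∨ c) → (d → c))) ∧ b) → a): β-rule — branch into ¬((d → ((c ∨ c) → (d → c))) ∧ b)  //  a.
          branch 1.1.1 (add ¬((d → ((c ∨ c) → (d → c))) ∧ b)):
            ¬((d → ((c ∨ c) → (d → c))) ∧ b): β-rule — branch into ¬(d → ((c ∨ c) → (d → c)))  //  ¬b.
              branch 1.1.1.1 (add ¬(d → ((c ∨ c) → (d → c)))):
                ¬(d → ((c ∨ c) → (d → c))): α-rule — add d, ¬((c ∨ c) → (d → c)).
                ¬((c ∨ c) → (d → c)): α-rule — add (c ∨ c), ¬(d → c).
                ¬(d → c): α-rule — add d, ¬c.
                (c ∨ c): β-rule — branch into c  //  c.
                  branch 1.1.1.1.1 (add c):
                    × closes — contains both c and ¬c.
                  branch 1.1.1.1.2 (add c):
                    × closes — contains both c and ¬c.
              branch 1.1.1.2 (add ¬b):
                × closes — contains both b and ¬b.
          branch 1.1.2 (add a):
            ○ open, literals {a=T, b=T}.
      branch 1.2 (add (((a ∨ ¬d) ∧ c) ∧ ¬a)):
        (((a ∨ ¬d) ∧ c) ∧ ¬a): α-rule — add ((a ∨ ¬d) ∧ c), ¬a.
        ((a ∨ ¬d) ∧ c): α-rule — add (a ∨ ¬d), c.
        (a ∨ ¬d): β-rule — branch into a  //  ¬d.
          branch 1.2.1 (add a):
            × closes — contains both a and ¬a.
          branch 1.2.2 (add ¬d):
            ○ open, literals {a=F, b=T, c=T, d=F}.
  branch 2 (add ¬b, ¬((((d → ((c ∨ c) → (d → c))) ∧ b) → a) ∨ (((a ∨ ¬d) ∧ c) ∧ ¬a))):
    ¬((((d → ((c ∨ c) → (d → c))) ∧ b) → a) ∨ (((a ∨ ¬d) ∧ c) ∧ ¬a)): α-rule — add ¬(((d → ((c ∨ c) → (d → c))) ∧ b) → a), ¬(((a ∨ ¬d) ∧ c) ∧ ¬a).
    ¬(((d → ((c ∨ c) → (d → c))) ∧ b) → a): α-rule — add ((d → ((c ∨ c) → (d → c))) ∧ b), ¬a.
    ((d → ((c ∨ c) → (d → c))) ∧ b): α-rule — add (d → ((c ∨ c) → (d → c))), b.
    × closes — contains both b and ¬b.
5 branches closed, 2 open.
An open branch gives a countermodel: a=T, b=T (unmentioned atoms arbitrary); under it the original formula is false.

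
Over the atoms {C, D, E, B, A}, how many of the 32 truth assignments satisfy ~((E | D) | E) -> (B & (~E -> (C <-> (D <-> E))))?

Initial set: {(~((E | D) | E) -> (B & (~E -> (C <-> (D <-> E)))))}.
(~((E | D) | E) -> (B & (~E -> (C <-> (D <-> E))))): β-rule — branch into ~~((E | D) | E)  //  (B & (~E -> (C <-> (D <-> E)))).
  branch 1 (add ~~((E | D) | E)):
    ~~((E | D) | E): β-rule — branch into (E | D)  //  E.
      branch 1.1 (add (E | D)):
        (E | D): β-rule — branch into E  //  D.
          branch 1.1.1 (add E):
            ○ open, literals {E=1}.
          branch 1.1.2 (add D):
            ○ open, literals {D=1}.
      branch 1.2 (add E):
        ○ open, literals {E=1}.
  branch 2 (add (B & (~E -> (C <-> (D <-> E))))):
    (B & (~E -> (C <-> (D <-> E)))): α-rule — add B, (~E -> (C <-> (D <-> E))).
    (~E -> (C <-> (D <-> E))): β-rule — branch into ~~E  //  (C <-> (D <-> E)).
      branch 2.1 (add ~~E):
        ○ open, literals {B=1, E=1}.
      branch 2.2 (add (C <-> (D <-> E))):
        (C <-> (D <-> E)): β-rule — branch into C, (D <-> E)  //  ~C, ~(D <-> E).
          branch 2.2.1 (add C, (D <-> E)):
            (D <-> E): β-rule — branch into D, E  //  ~D, ~E.
              branch 2.2.1.1 (add D, E):
                ○ open, literals {B=1, C=1, D=1, E=1}.
              branch 2.2.1.2 (add ~D, ~E):
                ○ open, literals {B=1, C=1, D=0, E=0}.
          branch 2.2.2 (add ~C, ~(D <-> E)):
            ~(D <-> E): β-rule — branch into D, ~E  //  ~D, E.
              branch 2.2.2.1 (add D, ~E):
                ○ open, literals {B=1, C=0, D=1, E=0}.
              branch 2.2.2.2 (add ~D, E):
                ○ open, literals {B=1, C=0, D=0, E=1}.
0 branches closed, 8 open.
Each open branch fixes some atoms; the unmentioned ones are free. Counting distinct full assignments: branch {E=1} (C, D, B, A) contributes 16 new; branch {D=1} (C, E, B, A) contributes 8 new; branch {E=1} (C, D, B, A) contributes 0 new; branch {B=1, E=1} (C, D, A) contributes 0 new; branch {B=1, C=1, D=1, E=1} (A) contributes 0 new; branch {B=1, C=1, D=0, E=0} (A) contributes 2 new; branch {B=1, C=0, D=1, E=0} (A) contributes 0 new; branch {B=1, C=0, D=0, E=1} (A) contributes 0 new. Total: 26.

26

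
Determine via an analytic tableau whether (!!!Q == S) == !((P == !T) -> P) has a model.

Satisfiable

Initial set: {T ((!!!Q == S) == !((P == !T) -> P))}.
T ((!!!Q == S) == !((P == !T) -> P)): β-rule — branch into T (!!!Q == S), T !((P == !T) -> P)  //  F (!!!Q == S), F !((P == !T) -> P).
  branch 1 (add T (!!!Q == S), T !((P == !T) -> P)):
    T !((P == !T) -> P): α-rule — add T (P == !T), F P.
    T (!!!Q == S): β-rule — branch into T !!!Q, T S  //  F !!!Q, F S.
      branch 1.1 (add T !!!Q, T S):
        T !!!Q: drop double negation, giving T !Q.
        T (P == !T): β-rule — branch into T P, T !T  //  F P, F !T.
          branch 1.1.1 (add T P, T !T):
            × closes — contains both P and !P.
          branch 1.1.2 (add F P, F !T):
            ○ open, literals {P=0, Q=0, S=1, T=1}.
      branch 1.2 (add F !!!Q, F S):
        F !!!Q: drop double negation, giving F !Q.
        T (P == !T): β-rule — branch into T P, T !T  //  F P, F !T.
          branch 1.2.1 (add T P, T !T):
            × closes — contains both P and !P.
          branch 1.2.2 (add F P, F !T):
            ○ open, literals {P=0, Q=1, S=0, T=1}.
  branch 2 (add F (!!!Q == S), F !((P == !T) -> P)):
    F (!!!Q == S): β-rule — branch into T !!!Q, F S  //  F !!!Q, T S.
      branch 2.1 (add T !!!Q, F S):
        T !!!Q: drop double negation, giving T !Q.
        F !((P == !T) -> P): β-rule — branch into F (P == !T)  //  T P.
          branch 2.1.1 (add F (P == !T)):
            F (P == !T): β-rule — branch into T P, F !T  //  F P, T !T.
              branch 2.1.1.1 (add T P, F !T):
                ○ open, literals {P=1, Q=0, S=0, T=1}.
              branch 2.1.1.2 (add F P, T !T):
                ○ open, literals {P=0, Q=0, S=0, T=0}.
          branch 2.1.2 (add T P):
            ○ open, literals {P=1, Q=0, S=0}.
      branch 2.2 (add F !!!Q, T S):
        F !!!Q: drop double negation, giving F !Q.
        F !((P == !T) -> P): β-rule — branch into F (P == !T)  //  T P.
          branch 2.2.1 (add F (P == !T)):
            F (P == !T): β-rule — branch into T P, F !T  //  F P, T !T.
              branch 2.2.1.1 (add T P, F !T):
                ○ open, literals {P=1, Q=1, S=1, T=1}.
              branch 2.2.1.2 (add F P, T !T):
                ○ open, literals {P=0, Q=1, S=1, T=0}.
          branch 2.2.2 (add T P):
            ○ open, literals {P=1, Q=1, S=1}.
2 branches closed, 8 open.
An open branch gives a satisfying assignment: P=0, Q=0, S=1, T=1.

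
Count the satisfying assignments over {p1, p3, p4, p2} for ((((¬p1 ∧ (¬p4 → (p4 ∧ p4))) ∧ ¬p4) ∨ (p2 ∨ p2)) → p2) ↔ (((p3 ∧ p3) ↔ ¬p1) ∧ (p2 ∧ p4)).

2

Initial set: {(((((¬p1 ∧ (¬p4 → (p4 ∧ p4))) ∧ ¬p4) ∨ (p2 ∨ p2)) → p2) ↔ (((p3 ∧ p3) ↔ ¬p1) ∧ (p2 ∧ p4)))}.
(((((¬p1 ∧ (¬p4 → (p4 ∧ p4))) ∧ ¬p4) ∨ (p2 ∨ p2)) → p2) ↔ (((p3 ∧ p3) ↔ ¬p1) ∧ (p2 ∧ p4))): β-rule — branch into ((((¬p1 ∧ (¬p4 → (p4 ∧ p4))) ∧ ¬p4) ∨ (p2 ∨ p2)) → p2), (((p3 ∧ p3) ↔ ¬p1) ∧ (p2 ∧ p4))  //  ¬((((¬p1 ∧ (¬p4 → (p4 ∧ p4))) ∧ ¬p4) ∨ (p2 ∨ p2)) → p2), ¬(((p3 ∧ p3) ↔ ¬p1) ∧ (p2 ∧ p4)).
  branch 1 (add ((((¬p1 ∧ (¬p4 → (p4 ∧ p4))) ∧ ¬p4) ∨ (p2 ∨ p2)) → p2), (((p3 ∧ p3) ↔ ¬p1) ∧ (p2 ∧ p4))):
    (((p3 ∧ p3) ↔ ¬p1) ∧ (p2 ∧ p4)): α-rule — add ((p3 ∧ p3) ↔ ¬p1), (p2 ∧ p4).
    (p2 ∧ p4): α-rule — add p2, p4.
    ((((¬p1 ∧ (¬p4 → (p4 ∧ p4))) ∧ ¬p4) ∨ (p2 ∨ p2)) → p2): β-rule — branch into ¬(((¬p1 ∧ (¬p4 → (p4 ∧ p4))) ∧ ¬p4) ∨ (p2 ∨ p2))  //  p2.
      branch 1.1 (add ¬(((¬p1 ∧ (¬p4 → (p4 ∧ p4))) ∧ ¬p4) ∨ (p2 ∨ p2))):
        ¬(((¬p1 ∧ (¬p4 → (p4 ∧ p4))) ∧ ¬p4) ∨ (p2 ∨ p2)): α-rule — add ¬((¬p1 ∧ (¬p4 → (p4 ∧ p4))) ∧ ¬p4), ¬(p2 ∨ p2).
        ¬(p2 ∨ p2): α-rule — add ¬p2, ¬p2.
        × closes — contains both p2 and ¬p2.
      branch 1.2 (add p2):
        ((p3 ∧ p3) ↔ ¬p1): β-rule — branch into (p3 ∧ p3), ¬p1  //  ¬(p3 ∧ p3), ¬¬p1.
          branch 1.2.1 (add (p3 ∧ p3), ¬p1):
            (p3 ∧ p3): α-rule — add p3, p3.
            ○ open, literals {p1=F, p2=T, p3=T, p4=T}.
          branch 1.2.2 (add ¬(p3 ∧ p3), ¬¬p1):
            ¬(p3 ∧ p3): β-rule — branch into ¬p3  //  ¬p3.
              branch 1.2.2.1 (add ¬p3):
                ○ open, literals {p1=T, p2=T, p3=F, p4=T}.
              branch 1.2.2.2 (add ¬p3):
                ○ open, literals {p1=T, p2=T, p3=F, p4=T}.
  branch 2 (add ¬((((¬p1 ∧ (¬p4 → (p4 ∧ p4))) ∧ ¬p4) ∨ (p2 ∨ p2)) → p2), ¬(((p3 ∧ p3) ↔ ¬p1) ∧ (p2 ∧ p4))):
    ¬((((¬p1 ∧ (¬p4 → (p4 ∧ p4))) ∧ ¬p4) ∨ (p2 ∨ p2)) → p2): α-rule — add (((¬p1 ∧ (¬p4 → (p4 ∧ p4))) ∧ ¬p4) ∨ (p2 ∨ p2)), ¬p2.
    ¬(((p3 ∧ p3) ↔ ¬p1) ∧ (p2 ∧ p4)): β-rule — branch into ¬((p3 ∧ p3) ↔ ¬p1)  //  ¬(p2 ∧ p4).
      branch 2.1 (add ¬((p3 ∧ p3) ↔ ¬p1)):
        (((¬p1 ∧ (¬p4 → (p4 ∧ p4))) ∧ ¬p4) ∨ (p2 ∨ p2)): β-rule — branch into ((¬p1 ∧ (¬p4 → (p4 ∧ p4))) ∧ ¬p4)  //  (p2 ∨ p2).
          branch 2.1.1 (add ((¬p1 ∧ (¬p4 → (p4 ∧ p4))) ∧ ¬p4)):
            ((¬p1 ∧ (¬p4 → (p4 ∧ p4))) ∧ ¬p4): α-rule — add (¬p1 ∧ (¬p4 → (p4 ∧ p4))), ¬p4.
            (¬p1 ∧ (¬p4 → (p4 ∧ p4))): α-rule — add ¬p1, (¬p4 → (p4 ∧ p4)).
            ¬((p3 ∧ p3) ↔ ¬p1): β-rule — branch into (p3 ∧ p3), ¬¬p1  //  ¬(p3 ∧ p3), ¬p1.
              branch 2.1.1.1 (add (p3 ∧ p3), ¬¬p1):
                × closes — contains both p1 and ¬p1.
              branch 2.1.1.2 (add ¬(p3 ∧ p3), ¬p1):
                (¬p4 → (p4 ∧ p4)): β-rule — branch into ¬¬p4  //  (p4 ∧ p4).
                  branch 2.1.1.2.1 (add ¬¬p4):
                    × closes — contains both p4 and ¬p4.
                  branch 2.1.1.2.2 (add (p4 ∧ p4)):
                    (p4 ∧ p4): α-rule — add p4, p4.
                    × closes — contains both p4 and ¬p4.
          branch 2.1.2 (add (p2 ∨ p2)):
            ¬((p3 ∧ p3) ↔ ¬p1): β-rule — branch into (p3 ∧ p3), ¬¬p1  //  ¬(p3 ∧ p3), ¬p1.
              branch 2.1.2.1 (add (p3 ∧ p3), ¬¬p1):
                (p3 ∧ p3): α-rule — add p3, p3.
                (p2 ∨ p2): β-rule — branch into p2  //  p2.
                  branch 2.1.2.1.1 (add p2):
                    × closes — contains both p2 and ¬p2.
                  branch 2.1.2.1.2 (add p2):
                    × closes — contains both p2 and ¬p2.
              branch 2.1.2.2 (add ¬(p3 ∧ p3), ¬p1):
                (p2 ∨ p2): β-rule — branch into p2  //  p2.
                  branch 2.1.2.2.1 (add p2):
                    × closes — contains both p2 and ¬p2.
                  branch 2.1.2.2.2 (add p2):
                    × closes — contains both p2 and ¬p2.
      branch 2.2 (add ¬(p2 ∧ p4)):
        (((¬p1 ∧ (¬p4 → (p4 ∧ p4))) ∧ ¬p4) ∨ (p2 ∨ p2)): β-rule — branch into ((¬p1 ∧ (¬p4 → (p4 ∧ p4))) ∧ ¬p4)  //  (p2 ∨ p2).
          branch 2.2.1 (add ((¬p1 ∧ (¬p4 → (p4 ∧ p4))) ∧ ¬p4)):
            ((¬p1 ∧ (¬p4 → (p4 ∧ p4))) ∧ ¬p4): α-rule — add (¬p1 ∧ (¬p4 → (p4 ∧ p4))), ¬p4.
            (¬p1 ∧ (¬p4 → (p4 ∧ p4))): α-rule — add ¬p1, (¬p4 → (p4 ∧ p4)).
            ¬(p2 ∧ p4): β-rule — branch into ¬p2  //  ¬p4.
              branch 2.2.1.1 (add ¬p2):
                (¬p4 → (p4 ∧ p4)): β-rule — branch into ¬¬p4  //  (p4 ∧ p4).
                  branch 2.2.1.1.1 (add ¬¬p4):
                    × closes — contains both p4 and ¬p4.
                  branch 2.2.1.1.2 (add (p4 ∧ p4)):
                    (p4 ∧ p4): α-rule — add p4, p4.
                    × closes — contains both p4 and ¬p4.
              branch 2.2.1.2 (add ¬p4):
                (¬p4 → (p4 ∧ p4)): β-rule — branch into ¬¬p4  //  (p4 ∧ p4).
                  branch 2.2.1.2.1 (add ¬¬p4):
                    × closes — contains both p4 and ¬p4.
                  branch 2.2.1.2.2 (add (p4 ∧ p4)):
                    (p4 ∧ p4): α-rule — add p4, p4.
                    × closes — contains both p4 and ¬p4.
          branch 2.2.2 (add (p2 ∨ p2)):
            ¬(p2 ∧ p4): β-rule — branch into ¬p2  //  ¬p4.
              branch 2.2.2.1 (add ¬p2):
                (p2 ∨ p2): β-rule — branch into p2  //  p2.
                  branch 2.2.2.1.1 (add p2):
                    × closes — contains both p2 and ¬p2.
                  branch 2.2.2.1.2 (add p2):
                    × closes — contains both p2 and ¬p2.
              branch 2.2.2.2 (add ¬p4):
                (p2 ∨ p2): β-rule — branch into p2  //  p2.
                  branch 2.2.2.2.1 (add p2):
                    × closes — contains both p2 and ¬p2.
                  branch 2.2.2.2.2 (add p2):
                    × closes — contains both p2 and ¬p2.
16 branches closed, 3 open.
Each open branch fixes some atoms; the unmentioned ones are free. Counting distinct full assignments: branch {p1=F, p2=T, p3=T, p4=T} (none free) contributes 1 new; branch {p1=T, p2=T, p3=F, p4=T} (none free) contributes 1 new; branch {p1=T, p2=T, p3=F, p4=T} (none free) contributes 0 new. Total: 2.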